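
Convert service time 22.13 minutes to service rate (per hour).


mu = 60 / avg_service_time = 60 / 22.13 = 2.71 per hour

2.71 per hour


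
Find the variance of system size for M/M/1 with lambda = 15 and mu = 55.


rho = 15/55; Var(N) = rho/(1-rho)^2 = 0.52

0.52


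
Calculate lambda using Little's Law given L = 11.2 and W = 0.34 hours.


lambda = L / W = 11.2 / 0.34 = 32.94 per hour

32.94 per hour


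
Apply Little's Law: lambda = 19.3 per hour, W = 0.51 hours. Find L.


L = lambda * W = 19.3 * 0.51 = 9.84

9.84


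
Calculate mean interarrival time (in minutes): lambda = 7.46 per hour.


Mean interarrival time = 60/lambda = 60/7.46 = 8.04 minutes

8.04 minutes


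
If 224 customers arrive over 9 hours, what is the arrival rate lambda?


lambda = total arrivals / time = 224 / 9 = 24.89 per hour

24.89 per hour


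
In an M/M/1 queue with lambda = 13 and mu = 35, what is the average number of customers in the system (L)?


rho = 13/35; L = rho/(1-rho) = 0.59

0.59


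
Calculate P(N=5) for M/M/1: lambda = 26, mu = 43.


rho = 26/43; P(n) = (1-rho)*rho^n = (1-26/43)*(26/43)^5 = 0.032

0.032


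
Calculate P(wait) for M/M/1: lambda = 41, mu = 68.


P(wait) = rho = lambda/mu = 41/68 = 0.6029

0.6029


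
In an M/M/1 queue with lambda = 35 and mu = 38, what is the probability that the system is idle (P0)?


P0 = 1 - rho = 1 - 35/38 = 0.0789

0.0789


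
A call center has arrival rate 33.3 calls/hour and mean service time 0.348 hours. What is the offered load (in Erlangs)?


Offered load a = lambda * E[S] = 33.3 * 0.348 = 11.59 Erlangs

11.59 Erlangs


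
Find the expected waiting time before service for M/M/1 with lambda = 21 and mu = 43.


rho = 21/43; Wq = rho/(mu - lambda) = 0.0222 hours

0.0222 hours


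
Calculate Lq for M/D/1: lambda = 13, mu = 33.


M/D/1: Lq = rho^2 / (2*(1-rho)) where rho = 13/33; Lq = 0.13

0.13


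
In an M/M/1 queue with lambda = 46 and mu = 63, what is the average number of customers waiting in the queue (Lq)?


rho = 46/63; Lq = rho^2/(1-rho) = 1.98

1.98


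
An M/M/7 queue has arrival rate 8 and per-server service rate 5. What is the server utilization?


rho = lambda/(c*mu) = 8/(7*5) = 0.2286

0.2286


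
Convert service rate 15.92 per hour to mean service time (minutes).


Mean service time = 60/mu = 60/15.92 = 3.77 minutes

3.77 minutes


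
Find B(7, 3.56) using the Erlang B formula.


B(N,A) = (A^N/N!) / sum(A^k/k!, k=0..N) with N=7, A=3.56 = 0.0421

0.0421


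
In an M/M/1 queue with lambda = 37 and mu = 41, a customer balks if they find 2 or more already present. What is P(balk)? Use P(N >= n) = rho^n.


P(N >= 2) = rho^2 = (37/41)^2 = 0.8144

0.8144


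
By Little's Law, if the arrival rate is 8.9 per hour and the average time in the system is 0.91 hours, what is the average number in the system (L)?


L = lambda * W = 8.9 * 0.91 = 8.1

8.1


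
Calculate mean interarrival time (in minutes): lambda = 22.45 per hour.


Mean interarrival time = 60/lambda = 60/22.45 = 2.67 minutes

2.67 minutes


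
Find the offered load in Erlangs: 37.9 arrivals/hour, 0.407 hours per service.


Offered load a = lambda * E[S] = 37.9 * 0.407 = 15.43 Erlangs

15.43 Erlangs


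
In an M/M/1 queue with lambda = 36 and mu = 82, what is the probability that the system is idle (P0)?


P0 = 1 - rho = 1 - 36/82 = 0.561

0.561


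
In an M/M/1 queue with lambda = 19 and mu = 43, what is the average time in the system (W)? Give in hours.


W = 1/(mu - lambda) = 1/(43 - 19) = 0.0417 hours

0.0417 hours


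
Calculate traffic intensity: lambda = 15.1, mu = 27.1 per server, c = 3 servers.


rho = lambda / (c * mu) = 15.1 / (3 * 27.1) = 0.1857

0.1857


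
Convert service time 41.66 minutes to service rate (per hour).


mu = 60 / avg_service_time = 60 / 41.66 = 1.44 per hour

1.44 per hour


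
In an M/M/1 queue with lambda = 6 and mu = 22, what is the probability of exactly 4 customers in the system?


rho = 6/22; P(n) = (1-rho)*rho^n = (1-6/22)*(6/22)^4 = 0.004

0.004


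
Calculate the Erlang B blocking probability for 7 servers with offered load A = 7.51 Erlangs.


B(N,A) = (A^N/N!) / sum(A^k/k!, k=0..N) with N=7, A=7.51 = 0.2798

0.2798


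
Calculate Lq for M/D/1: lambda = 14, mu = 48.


M/D/1: Lq = rho^2 / (2*(1-rho)) where rho = 14/48; Lq = 0.06

0.06


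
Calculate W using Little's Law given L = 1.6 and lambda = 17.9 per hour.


W = L / lambda = 1.6 / 17.9 = 0.0894 hours

0.0894 hours


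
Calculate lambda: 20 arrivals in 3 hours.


lambda = total arrivals / time = 20 / 3 = 6.67 per hour

6.67 per hour


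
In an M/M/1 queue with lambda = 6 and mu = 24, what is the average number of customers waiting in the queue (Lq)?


rho = 6/24; Lq = rho^2/(1-rho) = 0.08

0.08


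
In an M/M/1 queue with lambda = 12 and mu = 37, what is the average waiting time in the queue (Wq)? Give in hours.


rho = 12/37; Wq = rho/(mu - lambda) = 0.013 hours

0.013 hours


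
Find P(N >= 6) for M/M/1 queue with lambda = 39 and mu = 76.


P(N >= 6) = rho^6 = (39/76)^6 = 0.0183

0.0183


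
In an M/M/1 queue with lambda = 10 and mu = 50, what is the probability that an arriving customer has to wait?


P(wait) = rho = lambda/mu = 10/50 = 0.2

0.2


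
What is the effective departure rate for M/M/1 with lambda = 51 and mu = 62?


For a stable queue (lambda < mu), throughput = lambda = 51 per hour

51 per hour


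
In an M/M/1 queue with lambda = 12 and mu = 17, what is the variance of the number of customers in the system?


rho = 12/17; Var(N) = rho/(1-rho)^2 = 8.16

8.16


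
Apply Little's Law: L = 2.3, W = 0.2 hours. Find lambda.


lambda = L / W = 2.3 / 0.2 = 11.5 per hour

11.5 per hour


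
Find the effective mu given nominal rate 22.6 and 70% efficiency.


Effective rate = mu * efficiency = 22.6 * 0.7 = 15.82 per hour

15.82 per hour


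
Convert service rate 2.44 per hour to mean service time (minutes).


Mean service time = 60/mu = 60/2.44 = 24.59 minutes

24.59 minutes


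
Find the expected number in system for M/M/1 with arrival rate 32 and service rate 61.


rho = 32/61; L = rho/(1-rho) = 1.1

1.1


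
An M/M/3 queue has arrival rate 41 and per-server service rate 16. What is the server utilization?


rho = lambda/(c*mu) = 41/(3*16) = 0.8542

0.8542


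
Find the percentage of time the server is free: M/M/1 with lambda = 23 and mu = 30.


Idle fraction = (1 - rho) * 100 = (1 - 23/30) * 100 = 23.3%

23.3%


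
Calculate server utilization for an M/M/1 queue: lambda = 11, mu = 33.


rho = lambda/mu = 11/33 = 0.3333

0.3333


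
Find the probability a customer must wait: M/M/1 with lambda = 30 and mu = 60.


P(wait) = rho = lambda/mu = 30/60 = 0.5

0.5


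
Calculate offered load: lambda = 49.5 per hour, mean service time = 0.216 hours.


Offered load a = lambda * E[S] = 49.5 * 0.216 = 10.69 Erlangs

10.69 Erlangs


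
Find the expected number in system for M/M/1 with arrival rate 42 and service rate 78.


rho = 42/78; L = rho/(1-rho) = 1.17

1.17


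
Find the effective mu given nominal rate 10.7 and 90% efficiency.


Effective rate = mu * efficiency = 10.7 * 0.9 = 9.63 per hour

9.63 per hour


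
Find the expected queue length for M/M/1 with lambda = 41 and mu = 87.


rho = 41/87; Lq = rho^2/(1-rho) = 0.42

0.42


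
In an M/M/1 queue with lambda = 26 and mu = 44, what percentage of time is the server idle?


Idle fraction = (1 - rho) * 100 = (1 - 26/44) * 100 = 40.9%

40.9%


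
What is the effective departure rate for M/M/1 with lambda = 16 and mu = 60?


For a stable queue (lambda < mu), throughput = lambda = 16 per hour

16 per hour


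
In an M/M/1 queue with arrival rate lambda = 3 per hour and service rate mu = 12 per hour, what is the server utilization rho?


rho = lambda/mu = 3/12 = 0.25

0.25


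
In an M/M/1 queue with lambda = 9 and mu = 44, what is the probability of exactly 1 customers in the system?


rho = 9/44; P(n) = (1-rho)*rho^n = (1-9/44)*(9/44)^1 = 0.1627

0.1627


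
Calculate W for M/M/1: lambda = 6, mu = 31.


W = 1/(mu - lambda) = 1/(31 - 6) = 0.04 hours

0.04 hours


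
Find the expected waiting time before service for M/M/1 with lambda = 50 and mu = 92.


rho = 50/92; Wq = rho/(mu - lambda) = 0.0129 hours

0.0129 hours


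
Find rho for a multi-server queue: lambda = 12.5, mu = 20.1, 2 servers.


rho = lambda / (c * mu) = 12.5 / (2 * 20.1) = 0.3109

0.3109


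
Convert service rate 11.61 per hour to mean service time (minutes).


Mean service time = 60/mu = 60/11.61 = 5.17 minutes

5.17 minutes


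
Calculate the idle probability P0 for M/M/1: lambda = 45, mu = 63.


P0 = 1 - rho = 1 - 45/63 = 0.2857

0.2857


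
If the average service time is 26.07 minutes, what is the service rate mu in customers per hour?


mu = 60 / avg_service_time = 60 / 26.07 = 2.3 per hour

2.3 per hour


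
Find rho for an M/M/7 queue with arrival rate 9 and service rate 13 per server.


rho = lambda/(c*mu) = 9/(7*13) = 0.0989

0.0989


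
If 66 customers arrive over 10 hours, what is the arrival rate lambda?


lambda = total arrivals / time = 66 / 10 = 6.6 per hour

6.6 per hour


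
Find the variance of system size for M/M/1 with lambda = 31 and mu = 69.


rho = 31/69; Var(N) = rho/(1-rho)^2 = 1.48

1.48


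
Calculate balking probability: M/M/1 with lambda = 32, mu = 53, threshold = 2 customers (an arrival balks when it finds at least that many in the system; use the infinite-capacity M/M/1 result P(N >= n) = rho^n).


P(N >= 2) = rho^2 = (32/53)^2 = 0.3645

0.3645


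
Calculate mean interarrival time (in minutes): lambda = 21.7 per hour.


Mean interarrival time = 60/lambda = 60/21.7 = 2.76 minutes

2.76 minutes


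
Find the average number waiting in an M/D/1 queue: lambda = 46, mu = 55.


M/D/1: Lq = rho^2 / (2*(1-rho)) where rho = 46/55; Lq = 2.14

2.14


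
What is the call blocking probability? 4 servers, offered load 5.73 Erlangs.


B(N,A) = (A^N/N!) / sum(A^k/k!, k=0..N) with N=4, A=5.73 = 0.4518

0.4518


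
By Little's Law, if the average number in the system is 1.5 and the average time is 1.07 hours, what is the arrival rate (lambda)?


lambda = L / W = 1.5 / 1.07 = 1.4 per hour

1.4 per hour


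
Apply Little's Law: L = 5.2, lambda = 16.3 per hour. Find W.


W = L / lambda = 5.2 / 16.3 = 0.319 hours

0.319 hours


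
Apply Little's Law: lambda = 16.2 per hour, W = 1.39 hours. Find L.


L = lambda * W = 16.2 * 1.39 = 22.52

22.52


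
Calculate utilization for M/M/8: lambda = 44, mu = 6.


rho = lambda/(c*mu) = 44/(8*6) = 0.9167

0.9167


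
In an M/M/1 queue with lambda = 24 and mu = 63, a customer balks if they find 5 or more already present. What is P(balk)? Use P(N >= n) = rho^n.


P(N >= 5) = rho^5 = (24/63)^5 = 0.008

0.008


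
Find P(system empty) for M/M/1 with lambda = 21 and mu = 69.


P0 = 1 - rho = 1 - 21/69 = 0.6957

0.6957


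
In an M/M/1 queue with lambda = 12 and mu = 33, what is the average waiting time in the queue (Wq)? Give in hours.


rho = 12/33; Wq = rho/(mu - lambda) = 0.0173 hours

0.0173 hours


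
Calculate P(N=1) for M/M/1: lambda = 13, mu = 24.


rho = 13/24; P(n) = (1-rho)*rho^n = (1-13/24)*(13/24)^1 = 0.2483

0.2483


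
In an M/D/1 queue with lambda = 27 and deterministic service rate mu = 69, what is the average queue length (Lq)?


M/D/1: Lq = rho^2 / (2*(1-rho)) where rho = 27/69; Lq = 0.13

0.13


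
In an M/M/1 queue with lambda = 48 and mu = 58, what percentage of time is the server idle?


Idle fraction = (1 - rho) * 100 = (1 - 48/58) * 100 = 17.2%

17.2%


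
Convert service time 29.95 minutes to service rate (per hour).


mu = 60 / avg_service_time = 60 / 29.95 = 2.0 per hour

2.0 per hour


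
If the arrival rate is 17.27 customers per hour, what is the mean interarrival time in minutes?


Mean interarrival time = 60/lambda = 60/17.27 = 3.47 minutes

3.47 minutes


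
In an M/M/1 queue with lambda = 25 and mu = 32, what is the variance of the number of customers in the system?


rho = 25/32; Var(N) = rho/(1-rho)^2 = 16.33

16.33


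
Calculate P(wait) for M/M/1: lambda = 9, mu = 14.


P(wait) = rho = lambda/mu = 9/14 = 0.6429

0.6429


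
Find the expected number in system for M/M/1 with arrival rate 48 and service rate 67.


rho = 48/67; L = rho/(1-rho) = 2.53

2.53


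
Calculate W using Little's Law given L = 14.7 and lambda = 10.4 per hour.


W = L / lambda = 14.7 / 10.4 = 1.4135 hours

1.4135 hours


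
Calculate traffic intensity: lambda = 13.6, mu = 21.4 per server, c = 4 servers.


rho = lambda / (c * mu) = 13.6 / (4 * 21.4) = 0.1589

0.1589


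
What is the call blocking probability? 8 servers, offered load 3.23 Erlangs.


B(N,A) = (A^N/N!) / sum(A^k/k!, k=0..N) with N=8, A=3.23 = 0.0117

0.0117


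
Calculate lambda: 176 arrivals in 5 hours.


lambda = total arrivals / time = 176 / 5 = 35.2 per hour

35.2 per hour


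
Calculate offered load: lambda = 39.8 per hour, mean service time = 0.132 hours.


Offered load a = lambda * E[S] = 39.8 * 0.132 = 5.25 Erlangs

5.25 Erlangs


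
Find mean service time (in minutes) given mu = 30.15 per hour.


Mean service time = 60/mu = 60/30.15 = 1.99 minutes

1.99 minutes


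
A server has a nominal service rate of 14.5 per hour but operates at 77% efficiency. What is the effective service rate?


Effective rate = mu * efficiency = 14.5 * 0.77 = 11.17 per hour

11.17 per hour


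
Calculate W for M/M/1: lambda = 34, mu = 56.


W = 1/(mu - lambda) = 1/(56 - 34) = 0.0455 hours

0.0455 hours


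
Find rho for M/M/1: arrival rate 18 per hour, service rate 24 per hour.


rho = lambda/mu = 18/24 = 0.75

0.75


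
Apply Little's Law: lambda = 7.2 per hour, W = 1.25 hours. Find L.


L = lambda * W = 7.2 * 1.25 = 9.0

9.0


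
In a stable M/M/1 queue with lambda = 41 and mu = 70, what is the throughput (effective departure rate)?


For a stable queue (lambda < mu), throughput = lambda = 41 per hour

41 per hour


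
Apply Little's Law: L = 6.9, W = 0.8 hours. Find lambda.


lambda = L / W = 6.9 / 0.8 = 8.63 per hour

8.63 per hour


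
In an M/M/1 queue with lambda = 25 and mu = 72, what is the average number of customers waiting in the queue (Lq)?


rho = 25/72; Lq = rho^2/(1-rho) = 0.18

0.18


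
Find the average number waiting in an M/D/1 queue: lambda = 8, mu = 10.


M/D/1: Lq = rho^2 / (2*(1-rho)) where rho = 8/10; Lq = 1.6

1.6


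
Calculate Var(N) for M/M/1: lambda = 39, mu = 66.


rho = 39/66; Var(N) = rho/(1-rho)^2 = 3.53

3.53


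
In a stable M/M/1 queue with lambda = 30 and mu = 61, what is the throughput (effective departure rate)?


For a stable queue (lambda < mu), throughput = lambda = 30 per hour

30 per hour


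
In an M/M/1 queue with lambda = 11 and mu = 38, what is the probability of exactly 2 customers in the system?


rho = 11/38; P(n) = (1-rho)*rho^n = (1-11/38)*(11/38)^2 = 0.0595

0.0595


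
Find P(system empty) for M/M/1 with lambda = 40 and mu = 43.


P0 = 1 - rho = 1 - 40/43 = 0.0698

0.0698


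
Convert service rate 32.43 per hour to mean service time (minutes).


Mean service time = 60/mu = 60/32.43 = 1.85 minutes

1.85 minutes


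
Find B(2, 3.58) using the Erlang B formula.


B(N,A) = (A^N/N!) / sum(A^k/k!, k=0..N) with N=2, A=3.58 = 0.5832

0.5832


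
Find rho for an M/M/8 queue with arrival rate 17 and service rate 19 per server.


rho = lambda/(c*mu) = 17/(8*19) = 0.1118

0.1118


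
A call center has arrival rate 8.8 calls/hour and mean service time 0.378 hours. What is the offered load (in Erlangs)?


Offered load a = lambda * E[S] = 8.8 * 0.378 = 3.33 Erlangs

3.33 Erlangs


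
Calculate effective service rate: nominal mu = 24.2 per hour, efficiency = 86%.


Effective rate = mu * efficiency = 24.2 * 0.86 = 20.81 per hour

20.81 per hour


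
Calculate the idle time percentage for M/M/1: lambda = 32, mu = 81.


Idle fraction = (1 - rho) * 100 = (1 - 32/81) * 100 = 60.5%

60.5%


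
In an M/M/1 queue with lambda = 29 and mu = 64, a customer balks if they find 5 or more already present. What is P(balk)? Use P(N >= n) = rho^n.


P(N >= 5) = rho^5 = (29/64)^5 = 0.0191

0.0191


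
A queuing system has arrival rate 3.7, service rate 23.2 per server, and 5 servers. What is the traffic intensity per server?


rho = lambda / (c * mu) = 3.7 / (5 * 23.2) = 0.0319

0.0319


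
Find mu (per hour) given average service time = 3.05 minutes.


mu = 60 / avg_service_time = 60 / 3.05 = 19.67 per hour

19.67 per hour


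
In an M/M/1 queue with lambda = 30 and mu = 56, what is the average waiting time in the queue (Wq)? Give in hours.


rho = 30/56; Wq = rho/(mu - lambda) = 0.0206 hours

0.0206 hours


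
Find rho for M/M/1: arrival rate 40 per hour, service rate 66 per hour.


rho = lambda/mu = 40/66 = 0.6061

0.6061


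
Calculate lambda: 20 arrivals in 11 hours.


lambda = total arrivals / time = 20 / 11 = 1.82 per hour

1.82 per hour


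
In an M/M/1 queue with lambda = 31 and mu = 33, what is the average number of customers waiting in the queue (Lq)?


rho = 31/33; Lq = rho^2/(1-rho) = 14.56

14.56


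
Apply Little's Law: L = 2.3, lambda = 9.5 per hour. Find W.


W = L / lambda = 2.3 / 9.5 = 0.2421 hours

0.2421 hours


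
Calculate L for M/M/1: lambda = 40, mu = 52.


rho = 40/52; L = rho/(1-rho) = 3.33

3.33


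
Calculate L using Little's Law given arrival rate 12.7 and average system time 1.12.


L = lambda * W = 12.7 * 1.12 = 14.22

14.22


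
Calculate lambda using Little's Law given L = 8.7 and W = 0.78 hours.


lambda = L / W = 8.7 / 0.78 = 11.15 per hour

11.15 per hour


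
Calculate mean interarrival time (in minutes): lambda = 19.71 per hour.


Mean interarrival time = 60/lambda = 60/19.71 = 3.04 minutes

3.04 minutes


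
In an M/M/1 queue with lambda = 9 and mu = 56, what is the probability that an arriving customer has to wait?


P(wait) = rho = lambda/mu = 9/56 = 0.1607

0.1607


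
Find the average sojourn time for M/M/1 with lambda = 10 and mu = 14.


W = 1/(mu - lambda) = 1/(14 - 10) = 0.25 hours

0.25 hours


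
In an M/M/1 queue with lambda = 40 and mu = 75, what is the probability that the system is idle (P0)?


P0 = 1 - rho = 1 - 40/75 = 0.4667

0.4667


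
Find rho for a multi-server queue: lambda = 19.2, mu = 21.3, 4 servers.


rho = lambda / (c * mu) = 19.2 / (4 * 21.3) = 0.2254

0.2254


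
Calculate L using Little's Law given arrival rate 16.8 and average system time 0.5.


L = lambda * W = 16.8 * 0.5 = 8.4

8.4


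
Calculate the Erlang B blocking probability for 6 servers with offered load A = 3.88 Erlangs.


B(N,A) = (A^N/N!) / sum(A^k/k!, k=0..N) with N=6, A=3.88 = 0.1086

0.1086


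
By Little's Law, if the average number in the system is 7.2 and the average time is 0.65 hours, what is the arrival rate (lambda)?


lambda = L / W = 7.2 / 0.65 = 11.08 per hour

11.08 per hour


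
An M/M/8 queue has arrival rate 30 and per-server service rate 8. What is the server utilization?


rho = lambda/(c*mu) = 30/(8*8) = 0.4688

0.4688


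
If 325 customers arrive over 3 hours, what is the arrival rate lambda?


lambda = total arrivals / time = 325 / 3 = 108.33 per hour

108.33 per hour


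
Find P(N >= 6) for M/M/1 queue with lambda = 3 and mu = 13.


P(N >= 6) = rho^6 = (3/13)^6 = 0.0002

0.0002


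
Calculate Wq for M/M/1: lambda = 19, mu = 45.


rho = 19/45; Wq = rho/(mu - lambda) = 0.0162 hours

0.0162 hours


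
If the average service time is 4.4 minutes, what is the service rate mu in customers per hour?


mu = 60 / avg_service_time = 60 / 4.4 = 13.64 per hour

13.64 per hour


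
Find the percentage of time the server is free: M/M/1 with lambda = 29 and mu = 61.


Idle fraction = (1 - rho) * 100 = (1 - 29/61) * 100 = 52.5%

52.5%


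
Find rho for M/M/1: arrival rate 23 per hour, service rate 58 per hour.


rho = lambda/mu = 23/58 = 0.3966

0.3966


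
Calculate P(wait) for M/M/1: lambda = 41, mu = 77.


P(wait) = rho = lambda/mu = 41/77 = 0.5325

0.5325


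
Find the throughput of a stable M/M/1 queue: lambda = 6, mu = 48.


For a stable queue (lambda < mu), throughput = lambda = 6 per hour

6 per hour


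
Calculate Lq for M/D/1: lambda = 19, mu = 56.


M/D/1: Lq = rho^2 / (2*(1-rho)) where rho = 19/56; Lq = 0.09

0.09


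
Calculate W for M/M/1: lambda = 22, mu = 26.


W = 1/(mu - lambda) = 1/(26 - 22) = 0.25 hours

0.25 hours


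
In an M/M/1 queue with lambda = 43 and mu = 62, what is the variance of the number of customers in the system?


rho = 43/62; Var(N) = rho/(1-rho)^2 = 7.39

7.39


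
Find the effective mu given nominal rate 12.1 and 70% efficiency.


Effective rate = mu * efficiency = 12.1 * 0.7 = 8.47 per hour

8.47 per hour


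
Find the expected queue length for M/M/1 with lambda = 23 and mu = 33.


rho = 23/33; Lq = rho^2/(1-rho) = 1.6

1.6


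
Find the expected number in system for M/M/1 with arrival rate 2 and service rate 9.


rho = 2/9; L = rho/(1-rho) = 0.29

0.29


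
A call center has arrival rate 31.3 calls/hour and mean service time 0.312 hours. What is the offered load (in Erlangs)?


Offered load a = lambda * E[S] = 31.3 * 0.312 = 9.77 Erlangs

9.77 Erlangs


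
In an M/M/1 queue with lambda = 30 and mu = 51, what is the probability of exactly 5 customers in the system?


rho = 30/51; P(n) = (1-rho)*rho^n = (1-30/51)*(30/51)^5 = 0.029

0.029


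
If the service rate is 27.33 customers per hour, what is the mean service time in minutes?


Mean service time = 60/mu = 60/27.33 = 2.2 minutes

2.2 minutes


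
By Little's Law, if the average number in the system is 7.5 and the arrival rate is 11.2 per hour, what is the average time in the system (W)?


W = L / lambda = 7.5 / 11.2 = 0.6696 hours

0.6696 hours


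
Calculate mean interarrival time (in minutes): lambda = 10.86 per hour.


Mean interarrival time = 60/lambda = 60/10.86 = 5.52 minutes

5.52 minutes


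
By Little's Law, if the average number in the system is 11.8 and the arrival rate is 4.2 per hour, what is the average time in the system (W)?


W = L / lambda = 11.8 / 4.2 = 2.8095 hours

2.8095 hours


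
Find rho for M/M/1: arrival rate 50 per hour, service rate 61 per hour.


rho = lambda/mu = 50/61 = 0.8197

0.8197


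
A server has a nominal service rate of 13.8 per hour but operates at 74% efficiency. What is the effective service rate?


Effective rate = mu * efficiency = 13.8 * 0.74 = 10.21 per hour

10.21 per hour


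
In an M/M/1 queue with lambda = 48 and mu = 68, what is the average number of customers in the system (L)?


rho = 48/68; L = rho/(1-rho) = 2.4

2.4


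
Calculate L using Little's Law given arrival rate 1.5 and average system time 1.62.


L = lambda * W = 1.5 * 1.62 = 2.43

2.43


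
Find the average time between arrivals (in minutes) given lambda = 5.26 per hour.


Mean interarrival time = 60/lambda = 60/5.26 = 11.41 minutes

11.41 minutes


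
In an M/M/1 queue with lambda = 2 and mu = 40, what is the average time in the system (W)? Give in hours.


W = 1/(mu - lambda) = 1/(40 - 2) = 0.0263 hours

0.0263 hours


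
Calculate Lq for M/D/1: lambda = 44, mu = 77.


M/D/1: Lq = rho^2 / (2*(1-rho)) where rho = 44/77; Lq = 0.38

0.38


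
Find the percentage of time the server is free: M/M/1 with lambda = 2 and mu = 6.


Idle fraction = (1 - rho) * 100 = (1 - 2/6) * 100 = 66.7%

66.7%


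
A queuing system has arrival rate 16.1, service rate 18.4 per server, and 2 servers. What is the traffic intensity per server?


rho = lambda / (c * mu) = 16.1 / (2 * 18.4) = 0.4375

0.4375


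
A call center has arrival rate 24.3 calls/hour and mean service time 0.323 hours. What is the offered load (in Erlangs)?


Offered load a = lambda * E[S] = 24.3 * 0.323 = 7.85 Erlangs

7.85 Erlangs


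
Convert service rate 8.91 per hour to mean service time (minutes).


Mean service time = 60/mu = 60/8.91 = 6.73 minutes

6.73 minutes


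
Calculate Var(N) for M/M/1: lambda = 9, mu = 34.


rho = 9/34; Var(N) = rho/(1-rho)^2 = 0.49

0.49


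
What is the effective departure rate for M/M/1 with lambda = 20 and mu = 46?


For a stable queue (lambda < mu), throughput = lambda = 20 per hour

20 per hour


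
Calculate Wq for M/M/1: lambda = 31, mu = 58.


rho = 31/58; Wq = rho/(mu - lambda) = 0.0198 hours

0.0198 hours


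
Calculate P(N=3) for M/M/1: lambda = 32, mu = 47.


rho = 32/47; P(n) = (1-rho)*rho^n = (1-32/47)*(32/47)^3 = 0.1007

0.1007


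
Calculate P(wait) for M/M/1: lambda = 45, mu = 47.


P(wait) = rho = lambda/mu = 45/47 = 0.9574

0.9574


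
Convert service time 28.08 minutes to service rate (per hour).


mu = 60 / avg_service_time = 60 / 28.08 = 2.14 per hour

2.14 per hour


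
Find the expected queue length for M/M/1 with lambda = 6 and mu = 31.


rho = 6/31; Lq = rho^2/(1-rho) = 0.05

0.05


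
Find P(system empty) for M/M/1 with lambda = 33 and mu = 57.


P0 = 1 - rho = 1 - 33/57 = 0.4211

0.4211


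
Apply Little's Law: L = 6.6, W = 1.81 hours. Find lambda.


lambda = L / W = 6.6 / 1.81 = 3.65 per hour

3.65 per hour


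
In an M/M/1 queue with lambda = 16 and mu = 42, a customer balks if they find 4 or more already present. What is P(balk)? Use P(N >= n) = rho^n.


P(N >= 4) = rho^4 = (16/42)^4 = 0.0211

0.0211


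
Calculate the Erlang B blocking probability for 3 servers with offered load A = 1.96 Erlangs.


B(N,A) = (A^N/N!) / sum(A^k/k!, k=0..N) with N=3, A=1.96 = 0.2045

0.2045


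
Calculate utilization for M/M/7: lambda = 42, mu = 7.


rho = lambda/(c*mu) = 42/(7*7) = 0.8571

0.8571


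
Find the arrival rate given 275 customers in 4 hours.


lambda = total arrivals / time = 275 / 4 = 68.75 per hour

68.75 per hour


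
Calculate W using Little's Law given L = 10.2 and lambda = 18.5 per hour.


W = L / lambda = 10.2 / 18.5 = 0.5514 hours

0.5514 hours


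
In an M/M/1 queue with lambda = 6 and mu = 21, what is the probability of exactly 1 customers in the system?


rho = 6/21; P(n) = (1-rho)*rho^n = (1-6/21)*(6/21)^1 = 0.2041

0.2041


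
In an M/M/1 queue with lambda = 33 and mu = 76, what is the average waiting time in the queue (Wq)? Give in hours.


rho = 33/76; Wq = rho/(mu - lambda) = 0.0101 hours

0.0101 hours


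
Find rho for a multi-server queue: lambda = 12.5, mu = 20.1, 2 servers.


rho = lambda / (c * mu) = 12.5 / (2 * 20.1) = 0.3109

0.3109


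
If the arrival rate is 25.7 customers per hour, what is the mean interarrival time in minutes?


Mean interarrival time = 60/lambda = 60/25.7 = 2.33 minutes

2.33 minutes


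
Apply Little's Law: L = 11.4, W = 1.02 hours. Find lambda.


lambda = L / W = 11.4 / 1.02 = 11.18 per hour

11.18 per hour


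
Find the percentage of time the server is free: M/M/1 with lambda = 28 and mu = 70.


Idle fraction = (1 - rho) * 100 = (1 - 28/70) * 100 = 60.0%

60.0%


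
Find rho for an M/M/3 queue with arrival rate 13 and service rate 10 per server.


rho = lambda/(c*mu) = 13/(3*10) = 0.4333

0.4333


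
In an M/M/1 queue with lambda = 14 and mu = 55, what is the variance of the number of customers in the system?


rho = 14/55; Var(N) = rho/(1-rho)^2 = 0.46

0.46


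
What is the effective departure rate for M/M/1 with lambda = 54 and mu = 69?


For a stable queue (lambda < mu), throughput = lambda = 54 per hour

54 per hour


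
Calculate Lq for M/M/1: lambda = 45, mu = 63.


rho = 45/63; Lq = rho^2/(1-rho) = 1.79

1.79


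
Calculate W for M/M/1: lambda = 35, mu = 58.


W = 1/(mu - lambda) = 1/(58 - 35) = 0.0435 hours

0.0435 hours


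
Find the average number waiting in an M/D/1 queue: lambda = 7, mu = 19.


M/D/1: Lq = rho^2 / (2*(1-rho)) where rho = 7/19; Lq = 0.11

0.11


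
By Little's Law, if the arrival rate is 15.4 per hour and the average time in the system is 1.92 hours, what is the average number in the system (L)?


L = lambda * W = 15.4 * 1.92 = 29.57

29.57


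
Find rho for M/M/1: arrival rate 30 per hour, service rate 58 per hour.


rho = lambda/mu = 30/58 = 0.5172

0.5172


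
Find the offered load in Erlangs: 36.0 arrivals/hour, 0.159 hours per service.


Offered load a = lambda * E[S] = 36.0 * 0.159 = 5.72 Erlangs

5.72 Erlangs


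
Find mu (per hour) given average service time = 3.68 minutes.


mu = 60 / avg_service_time = 60 / 3.68 = 16.3 per hour

16.3 per hour


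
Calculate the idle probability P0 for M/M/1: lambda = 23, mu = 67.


P0 = 1 - rho = 1 - 23/67 = 0.6567

0.6567


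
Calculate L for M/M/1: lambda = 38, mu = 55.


rho = 38/55; L = rho/(1-rho) = 2.24

2.24


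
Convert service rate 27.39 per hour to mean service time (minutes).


Mean service time = 60/mu = 60/27.39 = 2.19 minutes

2.19 minutes


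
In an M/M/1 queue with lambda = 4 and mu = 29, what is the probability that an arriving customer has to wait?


P(wait) = rho = lambda/mu = 4/29 = 0.1379

0.1379


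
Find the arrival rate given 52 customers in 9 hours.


lambda = total arrivals / time = 52 / 9 = 5.78 per hour

5.78 per hour


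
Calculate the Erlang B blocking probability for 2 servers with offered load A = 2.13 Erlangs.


B(N,A) = (A^N/N!) / sum(A^k/k!, k=0..N) with N=2, A=2.13 = 0.4202

0.4202


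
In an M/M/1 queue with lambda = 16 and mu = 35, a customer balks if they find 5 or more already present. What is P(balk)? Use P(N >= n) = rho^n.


P(N >= 5) = rho^5 = (16/35)^5 = 0.02

0.02


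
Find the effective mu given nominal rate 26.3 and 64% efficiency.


Effective rate = mu * efficiency = 26.3 * 0.64 = 16.83 per hour

16.83 per hour


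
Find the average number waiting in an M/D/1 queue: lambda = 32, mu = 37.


M/D/1: Lq = rho^2 / (2*(1-rho)) where rho = 32/37; Lq = 2.77

2.77


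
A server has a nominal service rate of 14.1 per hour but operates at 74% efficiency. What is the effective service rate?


Effective rate = mu * efficiency = 14.1 * 0.74 = 10.43 per hour

10.43 per hour


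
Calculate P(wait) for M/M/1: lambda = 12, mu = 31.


P(wait) = rho = lambda/mu = 12/31 = 0.3871

0.3871


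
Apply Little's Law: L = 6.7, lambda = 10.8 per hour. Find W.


W = L / lambda = 6.7 / 10.8 = 0.6204 hours

0.6204 hours


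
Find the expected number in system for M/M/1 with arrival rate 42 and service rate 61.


rho = 42/61; L = rho/(1-rho) = 2.21

2.21


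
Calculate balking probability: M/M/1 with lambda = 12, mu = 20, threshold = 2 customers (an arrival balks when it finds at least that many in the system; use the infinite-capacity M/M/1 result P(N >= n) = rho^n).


P(N >= 2) = rho^2 = (12/20)^2 = 0.36

0.36


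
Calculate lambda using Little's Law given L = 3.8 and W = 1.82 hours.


lambda = L / W = 3.8 / 1.82 = 2.09 per hour

2.09 per hour


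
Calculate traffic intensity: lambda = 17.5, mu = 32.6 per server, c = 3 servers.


rho = lambda / (c * mu) = 17.5 / (3 * 32.6) = 0.1789

0.1789


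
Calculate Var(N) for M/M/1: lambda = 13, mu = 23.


rho = 13/23; Var(N) = rho/(1-rho)^2 = 2.99

2.99


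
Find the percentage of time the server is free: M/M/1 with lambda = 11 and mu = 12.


Idle fraction = (1 - rho) * 100 = (1 - 11/12) * 100 = 8.3%

8.3%


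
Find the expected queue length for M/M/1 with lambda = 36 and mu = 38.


rho = 36/38; Lq = rho^2/(1-rho) = 17.05

17.05


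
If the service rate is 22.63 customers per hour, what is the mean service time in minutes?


Mean service time = 60/mu = 60/22.63 = 2.65 minutes

2.65 minutes


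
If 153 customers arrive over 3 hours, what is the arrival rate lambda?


lambda = total arrivals / time = 153 / 3 = 51.0 per hour

51.0 per hour


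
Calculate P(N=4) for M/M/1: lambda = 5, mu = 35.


rho = 5/35; P(n) = (1-rho)*rho^n = (1-5/35)*(5/35)^4 = 0.0004

0.0004


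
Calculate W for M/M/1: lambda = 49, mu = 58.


W = 1/(mu - lambda) = 1/(58 - 49) = 0.1111 hours

0.1111 hours


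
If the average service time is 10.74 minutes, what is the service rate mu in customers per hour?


mu = 60 / avg_service_time = 60 / 10.74 = 5.59 per hour

5.59 per hour


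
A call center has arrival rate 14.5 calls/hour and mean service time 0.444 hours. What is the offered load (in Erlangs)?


Offered load a = lambda * E[S] = 14.5 * 0.444 = 6.44 Erlangs

6.44 Erlangs


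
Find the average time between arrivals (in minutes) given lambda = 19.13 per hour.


Mean interarrival time = 60/lambda = 60/19.13 = 3.14 minutes

3.14 minutes


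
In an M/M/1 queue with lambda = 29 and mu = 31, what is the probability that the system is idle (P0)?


P0 = 1 - rho = 1 - 29/31 = 0.0645

0.0645


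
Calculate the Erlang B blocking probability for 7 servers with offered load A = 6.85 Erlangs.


B(N,A) = (A^N/N!) / sum(A^k/k!, k=0..N) with N=7, A=6.85 = 0.2395

0.2395


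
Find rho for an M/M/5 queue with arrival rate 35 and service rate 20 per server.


rho = lambda/(c*mu) = 35/(5*20) = 0.35

0.35


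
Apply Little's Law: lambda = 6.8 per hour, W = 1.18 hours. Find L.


L = lambda * W = 6.8 * 1.18 = 8.02

8.02


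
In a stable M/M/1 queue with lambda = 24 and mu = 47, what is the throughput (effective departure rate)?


For a stable queue (lambda < mu), throughput = lambda = 24 per hour

24 per hour


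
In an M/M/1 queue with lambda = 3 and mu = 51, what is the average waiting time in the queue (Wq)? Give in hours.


rho = 3/51; Wq = rho/(mu - lambda) = 0.0012 hours

0.0012 hours


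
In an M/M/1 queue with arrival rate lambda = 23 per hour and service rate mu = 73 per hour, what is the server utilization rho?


rho = lambda/mu = 23/73 = 0.3151

0.3151


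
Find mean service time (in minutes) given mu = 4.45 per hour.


Mean service time = 60/mu = 60/4.45 = 13.48 minutes

13.48 minutes


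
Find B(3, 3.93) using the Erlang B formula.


B(N,A) = (A^N/N!) / sum(A^k/k!, k=0..N) with N=3, A=3.93 = 0.4443

0.4443


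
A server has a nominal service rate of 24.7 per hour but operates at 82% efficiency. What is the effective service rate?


Effective rate = mu * efficiency = 24.7 * 0.82 = 20.25 per hour

20.25 per hour


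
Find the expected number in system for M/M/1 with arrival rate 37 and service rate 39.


rho = 37/39; L = rho/(1-rho) = 18.5

18.5


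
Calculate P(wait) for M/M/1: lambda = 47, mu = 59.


P(wait) = rho = lambda/mu = 47/59 = 0.7966

0.7966


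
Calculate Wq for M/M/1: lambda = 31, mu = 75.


rho = 31/75; Wq = rho/(mu - lambda) = 0.0094 hours

0.0094 hours


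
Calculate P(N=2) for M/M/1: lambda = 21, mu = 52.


rho = 21/52; P(n) = (1-rho)*rho^n = (1-21/52)*(21/52)^2 = 0.0972

0.0972


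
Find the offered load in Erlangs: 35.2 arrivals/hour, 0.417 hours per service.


Offered load a = lambda * E[S] = 35.2 * 0.417 = 14.68 Erlangs

14.68 Erlangs


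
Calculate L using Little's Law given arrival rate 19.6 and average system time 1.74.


L = lambda * W = 19.6 * 1.74 = 34.1

34.1


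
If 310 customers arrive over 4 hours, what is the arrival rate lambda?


lambda = total arrivals / time = 310 / 4 = 77.5 per hour

77.5 per hour


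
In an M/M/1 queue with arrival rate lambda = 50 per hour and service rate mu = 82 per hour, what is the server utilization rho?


rho = lambda/mu = 50/82 = 0.6098

0.6098


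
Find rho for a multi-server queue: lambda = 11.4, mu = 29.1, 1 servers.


rho = lambda / (c * mu) = 11.4 / (1 * 29.1) = 0.3918

0.3918


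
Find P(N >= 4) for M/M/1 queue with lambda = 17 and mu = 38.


P(N >= 4) = rho^4 = (17/38)^4 = 0.0401

0.0401


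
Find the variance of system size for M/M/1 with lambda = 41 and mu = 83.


rho = 41/83; Var(N) = rho/(1-rho)^2 = 1.93

1.93


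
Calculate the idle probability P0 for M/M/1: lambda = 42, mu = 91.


P0 = 1 - rho = 1 - 42/91 = 0.5385

0.5385


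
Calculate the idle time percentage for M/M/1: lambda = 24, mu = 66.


Idle fraction = (1 - rho) * 100 = (1 - 24/66) * 100 = 63.6%

63.6%


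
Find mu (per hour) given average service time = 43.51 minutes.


mu = 60 / avg_service_time = 60 / 43.51 = 1.38 per hour

1.38 per hour


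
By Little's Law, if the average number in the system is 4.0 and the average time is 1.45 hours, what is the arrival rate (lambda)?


lambda = L / W = 4.0 / 1.45 = 2.76 per hour

2.76 per hour


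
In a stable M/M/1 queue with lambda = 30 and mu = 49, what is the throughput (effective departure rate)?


For a stable queue (lambda < mu), throughput = lambda = 30 per hour

30 per hour


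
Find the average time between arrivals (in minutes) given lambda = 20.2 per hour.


Mean interarrival time = 60/lambda = 60/20.2 = 2.97 minutes

2.97 minutes


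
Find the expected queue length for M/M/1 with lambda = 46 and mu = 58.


rho = 46/58; Lq = rho^2/(1-rho) = 3.04

3.04


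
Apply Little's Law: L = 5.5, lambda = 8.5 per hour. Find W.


W = L / lambda = 5.5 / 8.5 = 0.6471 hours

0.6471 hours


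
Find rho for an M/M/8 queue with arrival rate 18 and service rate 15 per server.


rho = lambda/(c*mu) = 18/(8*15) = 0.15

0.15


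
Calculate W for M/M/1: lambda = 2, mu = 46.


W = 1/(mu - lambda) = 1/(46 - 2) = 0.0227 hours

0.0227 hours


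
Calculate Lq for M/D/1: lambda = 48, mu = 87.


M/D/1: Lq = rho^2 / (2*(1-rho)) where rho = 48/87; Lq = 0.34

0.34


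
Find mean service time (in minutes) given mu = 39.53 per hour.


Mean service time = 60/mu = 60/39.53 = 1.52 minutes

1.52 minutes


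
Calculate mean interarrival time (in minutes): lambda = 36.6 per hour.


Mean interarrival time = 60/lambda = 60/36.6 = 1.64 minutes

1.64 minutes


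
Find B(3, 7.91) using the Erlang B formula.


B(N,A) = (A^N/N!) / sum(A^k/k!, k=0..N) with N=3, A=7.91 = 0.6724

0.6724


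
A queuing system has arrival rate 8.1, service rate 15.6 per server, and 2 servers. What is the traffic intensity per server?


rho = lambda / (c * mu) = 8.1 / (2 * 15.6) = 0.2596

0.2596


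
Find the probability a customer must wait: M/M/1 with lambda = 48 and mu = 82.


P(wait) = rho = lambda/mu = 48/82 = 0.5854

0.5854


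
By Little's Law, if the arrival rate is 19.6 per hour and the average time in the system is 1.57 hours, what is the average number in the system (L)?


L = lambda * W = 19.6 * 1.57 = 30.77

30.77


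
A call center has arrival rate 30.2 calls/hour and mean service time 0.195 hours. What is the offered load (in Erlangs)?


Offered load a = lambda * E[S] = 30.2 * 0.195 = 5.89 Erlangs

5.89 Erlangs


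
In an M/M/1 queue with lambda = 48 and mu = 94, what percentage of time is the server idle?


Idle fraction = (1 - rho) * 100 = (1 - 48/94) * 100 = 48.9%

48.9%


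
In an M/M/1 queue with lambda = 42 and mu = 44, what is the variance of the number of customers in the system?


rho = 42/44; Var(N) = rho/(1-rho)^2 = 462.0

462.0
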